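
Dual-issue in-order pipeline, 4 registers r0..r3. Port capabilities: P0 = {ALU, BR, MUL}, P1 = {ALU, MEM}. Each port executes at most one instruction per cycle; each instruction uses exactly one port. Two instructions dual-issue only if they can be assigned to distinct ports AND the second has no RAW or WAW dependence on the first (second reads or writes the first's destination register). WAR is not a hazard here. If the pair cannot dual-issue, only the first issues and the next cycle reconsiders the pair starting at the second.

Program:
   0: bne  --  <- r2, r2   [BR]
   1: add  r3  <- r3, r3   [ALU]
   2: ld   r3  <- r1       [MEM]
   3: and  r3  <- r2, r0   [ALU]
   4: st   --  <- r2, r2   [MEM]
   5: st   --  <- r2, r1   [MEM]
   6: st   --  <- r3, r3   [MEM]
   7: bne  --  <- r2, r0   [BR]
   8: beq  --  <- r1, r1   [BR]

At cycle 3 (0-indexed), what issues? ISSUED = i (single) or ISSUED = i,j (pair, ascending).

c0: i0+i1 bne+add  pair
c1: i2 ld  WAW r3
c2: i3+i4 and+st  pair
c3: i5 st  no-port MEM/MEM
c4: i6+i7 st+bne  pair
c5: i8 beq  tail

ISSUED = 5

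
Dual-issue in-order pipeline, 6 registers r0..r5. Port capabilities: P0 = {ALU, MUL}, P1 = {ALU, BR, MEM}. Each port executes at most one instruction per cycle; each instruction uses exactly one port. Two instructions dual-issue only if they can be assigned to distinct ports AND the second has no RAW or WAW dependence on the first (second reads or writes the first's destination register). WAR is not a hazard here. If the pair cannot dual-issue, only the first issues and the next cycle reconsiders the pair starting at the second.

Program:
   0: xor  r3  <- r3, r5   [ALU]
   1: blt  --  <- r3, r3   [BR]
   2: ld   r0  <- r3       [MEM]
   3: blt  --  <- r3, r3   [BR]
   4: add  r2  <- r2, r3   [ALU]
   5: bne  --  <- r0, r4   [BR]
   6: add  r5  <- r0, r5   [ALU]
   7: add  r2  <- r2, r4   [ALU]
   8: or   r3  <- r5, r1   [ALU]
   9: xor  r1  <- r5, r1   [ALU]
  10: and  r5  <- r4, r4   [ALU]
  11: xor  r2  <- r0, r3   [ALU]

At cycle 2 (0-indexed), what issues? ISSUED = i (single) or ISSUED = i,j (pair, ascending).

ISSUED = 2

0. xor.ALU @i0  | RAW r3
1. blt.BR @i1  | no-port BR/MEM
2. ld.MEM @i2  | no-port MEM/BR
3. blt.BR add.ALU @i3+i4  | dual
4. bne.BR add.ALU @i5+i6  | dual
5. add.ALU or.ALU @i7+i8  | dual
6. xor.ALU and.ALU @i9+i10  | dual
7. xor.ALU @i11  | tail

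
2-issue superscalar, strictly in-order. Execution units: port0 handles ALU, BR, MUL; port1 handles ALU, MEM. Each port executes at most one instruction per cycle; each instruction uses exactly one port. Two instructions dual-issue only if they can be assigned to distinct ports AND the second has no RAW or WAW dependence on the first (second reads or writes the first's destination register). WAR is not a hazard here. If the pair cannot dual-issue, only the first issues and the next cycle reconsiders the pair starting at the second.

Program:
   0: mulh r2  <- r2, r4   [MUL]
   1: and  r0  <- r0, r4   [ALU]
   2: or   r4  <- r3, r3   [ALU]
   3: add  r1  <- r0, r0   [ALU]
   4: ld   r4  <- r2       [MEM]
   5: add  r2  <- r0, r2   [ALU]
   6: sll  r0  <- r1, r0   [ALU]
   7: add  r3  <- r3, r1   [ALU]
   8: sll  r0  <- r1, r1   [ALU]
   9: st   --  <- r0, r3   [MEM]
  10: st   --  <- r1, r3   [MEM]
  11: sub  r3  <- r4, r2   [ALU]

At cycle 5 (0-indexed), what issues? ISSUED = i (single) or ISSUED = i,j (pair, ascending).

ISSUED = 9

#0 head=0: mulh and i0+i1 pair
#1 head=2: or add i2+i3 pair
#2 head=4: ld add i4+i5 pair
#3 head=6: sll add i6+i7 pair
#4 head=8: sll i8 RAW r0
#5 head=9: st i9 no-port MEM/MEM
#6 head=10: st sub i10+i11 pair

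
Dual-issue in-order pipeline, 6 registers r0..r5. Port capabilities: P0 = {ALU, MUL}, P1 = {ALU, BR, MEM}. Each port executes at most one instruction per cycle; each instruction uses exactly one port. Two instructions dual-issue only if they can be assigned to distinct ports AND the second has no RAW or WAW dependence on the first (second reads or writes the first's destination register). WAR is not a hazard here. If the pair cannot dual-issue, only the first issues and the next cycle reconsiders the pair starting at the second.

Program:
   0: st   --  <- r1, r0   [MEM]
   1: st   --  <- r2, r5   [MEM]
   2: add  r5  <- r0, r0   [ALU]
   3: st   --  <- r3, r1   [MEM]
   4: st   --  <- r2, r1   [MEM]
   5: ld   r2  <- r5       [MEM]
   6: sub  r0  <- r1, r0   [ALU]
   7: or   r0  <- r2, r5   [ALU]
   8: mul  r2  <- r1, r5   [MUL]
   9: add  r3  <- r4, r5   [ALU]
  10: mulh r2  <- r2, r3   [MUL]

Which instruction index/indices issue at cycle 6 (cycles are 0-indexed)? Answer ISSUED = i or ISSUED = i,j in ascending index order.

ISSUED = 9

#0 head=0: st.MEM i0 no-port MEM/MEM
#1 head=1: st.MEM;add.ALU i1&i2 2-wide
#2 head=3: st.MEM i3 no-port MEM/MEM
#3 head=4: st.MEM i4 no-port MEM/MEM
#4 head=5: ld.MEM;sub.ALU i5&i6 2-wide
#5 head=7: or.ALU;mul.MUL i7&i8 2-wide
#6 head=9: add.ALU i9 RAW r3
#7 head=10: mulh.MUL i10 tail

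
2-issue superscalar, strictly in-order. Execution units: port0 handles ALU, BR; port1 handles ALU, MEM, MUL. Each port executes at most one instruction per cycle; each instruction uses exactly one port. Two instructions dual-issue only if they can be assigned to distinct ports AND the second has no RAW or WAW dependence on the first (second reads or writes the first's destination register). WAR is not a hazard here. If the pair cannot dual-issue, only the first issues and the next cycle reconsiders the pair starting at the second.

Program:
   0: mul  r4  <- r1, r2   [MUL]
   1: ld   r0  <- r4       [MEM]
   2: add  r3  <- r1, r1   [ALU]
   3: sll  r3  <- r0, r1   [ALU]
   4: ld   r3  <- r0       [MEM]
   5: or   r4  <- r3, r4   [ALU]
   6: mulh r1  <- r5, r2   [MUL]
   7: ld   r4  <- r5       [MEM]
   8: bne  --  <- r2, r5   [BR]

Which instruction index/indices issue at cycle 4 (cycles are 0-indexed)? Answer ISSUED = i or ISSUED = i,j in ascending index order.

ISSUED = 5,6

#0 head=0: mul.MUL i0 no-port MUL/MEM
#1 head=1: ld.MEM add.ALU i1/i2 2-wide
#2 head=3: sll.ALU i3 WAW r3
#3 head=4: ld.MEM i4 RAW r3
#4 head=5: or.ALU mulh.MUL i5/i6 2-wide
#5 head=7: ld.MEM bne.BR i7/i8 2-wide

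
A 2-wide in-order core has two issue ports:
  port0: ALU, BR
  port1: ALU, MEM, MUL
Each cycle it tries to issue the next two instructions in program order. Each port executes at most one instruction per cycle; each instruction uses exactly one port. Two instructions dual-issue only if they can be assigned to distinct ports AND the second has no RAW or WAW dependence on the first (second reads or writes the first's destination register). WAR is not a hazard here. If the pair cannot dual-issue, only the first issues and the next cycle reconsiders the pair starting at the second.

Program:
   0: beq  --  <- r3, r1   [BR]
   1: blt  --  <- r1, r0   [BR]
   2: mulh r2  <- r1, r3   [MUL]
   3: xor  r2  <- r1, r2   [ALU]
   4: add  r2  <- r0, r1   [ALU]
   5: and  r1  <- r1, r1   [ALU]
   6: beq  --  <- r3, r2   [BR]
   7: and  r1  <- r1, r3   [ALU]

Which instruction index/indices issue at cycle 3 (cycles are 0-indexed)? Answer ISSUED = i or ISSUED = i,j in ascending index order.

0. beq @i0  | no-port BR/BR
1. blt/mulh @i1&i2  | dual
2. xor @i3  | WAW r2
3. add/and @i4&i5  | dual
4. beq/and @i6&i7  | dual

ISSUED = 4,5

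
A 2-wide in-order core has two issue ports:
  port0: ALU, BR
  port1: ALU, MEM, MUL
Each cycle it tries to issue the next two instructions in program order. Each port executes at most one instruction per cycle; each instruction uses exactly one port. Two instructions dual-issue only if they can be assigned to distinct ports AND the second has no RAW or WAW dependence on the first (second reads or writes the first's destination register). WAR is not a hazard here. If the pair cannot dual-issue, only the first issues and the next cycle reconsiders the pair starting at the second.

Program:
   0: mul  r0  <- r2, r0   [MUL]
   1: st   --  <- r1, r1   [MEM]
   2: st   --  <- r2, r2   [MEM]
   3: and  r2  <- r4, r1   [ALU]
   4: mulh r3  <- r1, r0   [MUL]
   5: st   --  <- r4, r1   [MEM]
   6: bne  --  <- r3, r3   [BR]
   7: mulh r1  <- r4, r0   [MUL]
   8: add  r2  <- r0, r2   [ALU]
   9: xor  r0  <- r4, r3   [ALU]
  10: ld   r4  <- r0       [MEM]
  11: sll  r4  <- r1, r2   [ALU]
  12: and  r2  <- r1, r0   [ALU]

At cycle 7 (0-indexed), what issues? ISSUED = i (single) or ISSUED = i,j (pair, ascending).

  cy0 -> i0 (mul) no-port MUL/MEM
  cy1 -> i1 (st) no-port MEM/MEM
  cy2 -> i2,i3 (st and) dual
  cy3 -> i4 (mulh) no-port MUL/MEM
  cy4 -> i5,i6 (st bne) dual
  cy5 -> i7,i8 (mulh add) dual
  cy6 -> i9 (xor) RAW r0
  cy7 -> i10 (ld) WAW r4
  cy8 -> i11,i12 (sll and) dual

ISSUED = 10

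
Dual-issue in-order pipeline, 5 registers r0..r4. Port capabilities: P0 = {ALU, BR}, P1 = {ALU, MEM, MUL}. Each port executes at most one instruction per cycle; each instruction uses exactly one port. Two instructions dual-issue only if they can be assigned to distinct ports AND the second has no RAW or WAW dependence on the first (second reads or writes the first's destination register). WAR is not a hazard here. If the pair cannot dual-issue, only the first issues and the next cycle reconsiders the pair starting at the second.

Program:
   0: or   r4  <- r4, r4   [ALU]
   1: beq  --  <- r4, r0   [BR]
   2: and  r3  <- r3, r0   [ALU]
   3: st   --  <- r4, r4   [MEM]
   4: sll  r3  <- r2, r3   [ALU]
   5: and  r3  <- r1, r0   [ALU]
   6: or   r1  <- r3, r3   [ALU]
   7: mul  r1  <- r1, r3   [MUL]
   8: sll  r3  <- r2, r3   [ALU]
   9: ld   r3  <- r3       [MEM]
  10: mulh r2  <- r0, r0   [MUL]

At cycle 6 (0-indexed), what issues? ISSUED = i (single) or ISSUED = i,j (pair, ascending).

t=0 i0:or ; RAW r4
t=1 i1/i2:beq/and ; 2-wide
t=2 i3/i4:st/sll ; 2-wide
t=3 i5:and ; RAW r3
t=4 i6:or ; RAW+WAW r1
t=5 i7/i8:mul/sll ; 2-wide
t=6 i9:ld ; no-port MEM/MUL
t=7 i10:mulh ; tail

ISSUED = 9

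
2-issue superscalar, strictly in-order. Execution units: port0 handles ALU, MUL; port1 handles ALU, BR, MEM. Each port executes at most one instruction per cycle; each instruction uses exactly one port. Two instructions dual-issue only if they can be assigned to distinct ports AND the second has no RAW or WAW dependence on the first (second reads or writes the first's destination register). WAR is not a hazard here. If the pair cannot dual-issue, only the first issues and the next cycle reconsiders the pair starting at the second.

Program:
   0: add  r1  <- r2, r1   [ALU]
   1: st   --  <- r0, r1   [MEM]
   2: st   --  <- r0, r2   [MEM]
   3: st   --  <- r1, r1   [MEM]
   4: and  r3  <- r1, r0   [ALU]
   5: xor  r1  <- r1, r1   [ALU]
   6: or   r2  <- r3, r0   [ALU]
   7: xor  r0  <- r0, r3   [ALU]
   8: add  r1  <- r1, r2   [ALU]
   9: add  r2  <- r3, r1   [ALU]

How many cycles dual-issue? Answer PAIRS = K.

0. add @i0  | RAW r1
1. st @i1  | no-port MEM/MEM
2. st @i2  | no-port MEM/MEM
3. st and @i3&i4  | 2-wide
4. xor or @i5&i6  | 2-wide
5. xor add @i7&i8  | 2-wide
6. add @i9  | tail

PAIRS = 3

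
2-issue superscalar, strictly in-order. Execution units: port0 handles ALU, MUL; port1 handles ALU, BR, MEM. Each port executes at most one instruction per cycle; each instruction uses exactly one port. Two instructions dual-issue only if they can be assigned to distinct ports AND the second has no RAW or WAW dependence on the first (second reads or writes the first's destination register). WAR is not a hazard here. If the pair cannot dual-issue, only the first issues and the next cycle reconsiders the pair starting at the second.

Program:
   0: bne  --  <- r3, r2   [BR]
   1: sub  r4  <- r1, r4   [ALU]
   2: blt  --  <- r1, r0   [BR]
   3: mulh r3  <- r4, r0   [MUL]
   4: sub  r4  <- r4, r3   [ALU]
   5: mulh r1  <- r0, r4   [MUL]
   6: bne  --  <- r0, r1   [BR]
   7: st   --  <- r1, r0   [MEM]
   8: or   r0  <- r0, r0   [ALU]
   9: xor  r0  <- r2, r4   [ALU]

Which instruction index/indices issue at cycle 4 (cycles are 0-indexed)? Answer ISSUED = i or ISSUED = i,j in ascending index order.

  cy0 -> i0+i1 (bne.BR;sub.ALU) dual
  cy1 -> i2+i3 (blt.BR;mulh.MUL) dual
  cy2 -> i4 (sub.ALU) RAW r4
  cy3 -> i5 (mulh.MUL) RAW r1
  cy4 -> i6 (bne.BR) no-port BR/MEM
  cy5 -> i7+i8 (st.MEM;or.ALU) dual
  cy6 -> i9 (xor.ALU) tail

ISSUED = 6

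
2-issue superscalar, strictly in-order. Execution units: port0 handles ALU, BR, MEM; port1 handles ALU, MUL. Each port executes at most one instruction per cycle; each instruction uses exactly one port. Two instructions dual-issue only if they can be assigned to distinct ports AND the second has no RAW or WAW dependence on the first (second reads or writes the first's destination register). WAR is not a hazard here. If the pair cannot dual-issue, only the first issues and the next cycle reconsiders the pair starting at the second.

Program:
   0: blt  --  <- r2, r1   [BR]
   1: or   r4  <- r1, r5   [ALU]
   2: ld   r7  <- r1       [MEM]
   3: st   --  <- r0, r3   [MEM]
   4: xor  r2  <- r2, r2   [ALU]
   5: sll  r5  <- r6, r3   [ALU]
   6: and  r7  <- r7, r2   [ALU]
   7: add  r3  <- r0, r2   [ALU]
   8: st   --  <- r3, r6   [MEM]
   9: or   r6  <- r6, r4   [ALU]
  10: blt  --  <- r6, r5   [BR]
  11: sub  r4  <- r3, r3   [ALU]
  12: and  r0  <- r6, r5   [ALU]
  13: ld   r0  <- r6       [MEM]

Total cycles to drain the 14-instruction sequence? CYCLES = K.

CYCLES = 9

  cy0 -> i0+i1 (blt.BR+or.ALU) pair
  cy1 -> i2 (ld.MEM) no-port MEM/MEM
  cy2 -> i3+i4 (st.MEM+xor.ALU) pair
  cy3 -> i5+i6 (sll.ALU+and.ALU) pair
  cy4 -> i7 (add.ALU) RAW r3
  cy5 -> i8+i9 (st.MEM+or.ALU) pair
  cy6 -> i10+i11 (blt.BR+sub.ALU) pair
  cy7 -> i12 (and.ALU) WAW r0
  cy8 -> i13 (ld.MEM) tail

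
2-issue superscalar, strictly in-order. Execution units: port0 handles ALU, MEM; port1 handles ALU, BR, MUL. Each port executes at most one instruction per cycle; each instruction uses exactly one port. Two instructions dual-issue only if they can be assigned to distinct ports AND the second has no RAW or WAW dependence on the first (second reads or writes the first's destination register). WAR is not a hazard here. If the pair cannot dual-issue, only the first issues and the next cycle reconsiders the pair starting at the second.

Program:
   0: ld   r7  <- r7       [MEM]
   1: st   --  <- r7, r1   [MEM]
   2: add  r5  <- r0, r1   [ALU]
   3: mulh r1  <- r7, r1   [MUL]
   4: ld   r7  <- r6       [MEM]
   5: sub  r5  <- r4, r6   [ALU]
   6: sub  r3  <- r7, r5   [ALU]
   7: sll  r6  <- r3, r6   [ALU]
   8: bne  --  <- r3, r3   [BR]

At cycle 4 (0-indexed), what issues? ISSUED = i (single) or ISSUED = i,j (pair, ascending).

ISSUED = 6

  cy0 -> i0 (ld.MEM) no-port MEM/MEM
  cy1 -> i1/i2 (st.MEM add.ALU) dual
  cy2 -> i3/i4 (mulh.MUL ld.MEM) dual
  cy3 -> i5 (sub.ALU) RAW r5
  cy4 -> i6 (sub.ALU) RAW r3
  cy5 -> i7/i8 (sll.ALU bne.BR) dual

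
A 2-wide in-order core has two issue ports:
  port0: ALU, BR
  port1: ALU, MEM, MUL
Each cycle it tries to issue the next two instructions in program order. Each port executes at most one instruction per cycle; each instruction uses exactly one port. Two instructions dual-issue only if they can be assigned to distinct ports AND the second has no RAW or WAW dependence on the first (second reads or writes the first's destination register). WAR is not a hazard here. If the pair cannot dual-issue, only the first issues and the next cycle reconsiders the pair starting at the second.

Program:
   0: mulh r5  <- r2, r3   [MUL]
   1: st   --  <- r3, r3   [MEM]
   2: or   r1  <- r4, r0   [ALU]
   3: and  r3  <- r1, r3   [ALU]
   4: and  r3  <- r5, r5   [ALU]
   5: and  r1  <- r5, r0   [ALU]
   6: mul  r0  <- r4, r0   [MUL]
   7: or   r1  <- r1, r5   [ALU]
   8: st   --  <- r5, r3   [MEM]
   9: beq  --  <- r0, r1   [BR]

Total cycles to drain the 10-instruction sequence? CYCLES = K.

c0: i0 mulh  no-port MUL/MEM
c1: i1+i2 st/or  dual
c2: i3 and  WAW r3
c3: i4+i5 and/and  dual
c4: i6+i7 mul/or  dual
c5: i8+i9 st/beq  dual

CYCLES = 6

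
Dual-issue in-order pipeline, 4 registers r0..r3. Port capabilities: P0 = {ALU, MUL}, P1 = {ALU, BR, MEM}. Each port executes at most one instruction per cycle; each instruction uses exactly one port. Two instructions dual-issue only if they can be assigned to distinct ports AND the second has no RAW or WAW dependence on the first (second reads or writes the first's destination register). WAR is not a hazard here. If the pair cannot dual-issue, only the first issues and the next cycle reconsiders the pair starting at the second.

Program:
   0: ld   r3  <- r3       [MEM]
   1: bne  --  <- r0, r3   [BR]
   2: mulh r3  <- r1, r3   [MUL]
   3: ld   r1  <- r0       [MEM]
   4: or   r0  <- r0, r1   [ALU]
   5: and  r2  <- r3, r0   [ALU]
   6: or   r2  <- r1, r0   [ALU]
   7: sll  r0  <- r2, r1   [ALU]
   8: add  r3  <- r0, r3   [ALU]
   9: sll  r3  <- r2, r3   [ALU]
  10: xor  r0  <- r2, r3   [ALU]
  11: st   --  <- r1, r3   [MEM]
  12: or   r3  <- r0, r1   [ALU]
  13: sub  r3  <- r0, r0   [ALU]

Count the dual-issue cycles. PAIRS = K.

PAIRS = 2

c0: i0 ld  no-port MEM/BR
c1: i1&i2 bne;mulh  dual
c2: i3 ld  RAW r1
c3: i4 or  RAW r0
c4: i5 and  WAW r2
c5: i6 or  RAW r2
c6: i7 sll  RAW r0
c7: i8 add  RAW+WAW r3
c8: i9 sll  RAW r3
c9: i10&i11 xor;st  dual
c10: i12 or  WAW r3
c11: i13 sub  tail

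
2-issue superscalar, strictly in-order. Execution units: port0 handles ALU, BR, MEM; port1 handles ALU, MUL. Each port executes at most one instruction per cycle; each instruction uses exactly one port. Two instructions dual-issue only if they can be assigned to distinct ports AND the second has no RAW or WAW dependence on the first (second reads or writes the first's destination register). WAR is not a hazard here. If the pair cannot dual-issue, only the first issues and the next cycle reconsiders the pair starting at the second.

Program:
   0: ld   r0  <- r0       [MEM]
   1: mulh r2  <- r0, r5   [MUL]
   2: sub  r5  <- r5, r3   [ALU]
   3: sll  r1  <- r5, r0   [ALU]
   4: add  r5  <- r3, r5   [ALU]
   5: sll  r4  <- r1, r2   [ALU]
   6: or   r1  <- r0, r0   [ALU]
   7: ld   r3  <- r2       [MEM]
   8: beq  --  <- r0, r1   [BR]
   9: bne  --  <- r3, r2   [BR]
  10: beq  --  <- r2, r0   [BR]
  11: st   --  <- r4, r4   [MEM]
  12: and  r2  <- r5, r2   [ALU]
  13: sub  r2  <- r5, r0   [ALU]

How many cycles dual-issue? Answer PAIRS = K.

c0: i0 ld  RAW r0
c1: i1/i2 mulh;sub  dual
c2: i3/i4 sll;add  dual
c3: i5/i6 sll;or  dual
c4: i7 ld  no-port MEM/BR
c5: i8 beq  no-port BR/BR
c6: i9 bne  no-port BR/BR
c7: i10 beq  no-port BR/MEM
c8: i11/i12 st;and  dual
c9: i13 sub  tail

PAIRS = 4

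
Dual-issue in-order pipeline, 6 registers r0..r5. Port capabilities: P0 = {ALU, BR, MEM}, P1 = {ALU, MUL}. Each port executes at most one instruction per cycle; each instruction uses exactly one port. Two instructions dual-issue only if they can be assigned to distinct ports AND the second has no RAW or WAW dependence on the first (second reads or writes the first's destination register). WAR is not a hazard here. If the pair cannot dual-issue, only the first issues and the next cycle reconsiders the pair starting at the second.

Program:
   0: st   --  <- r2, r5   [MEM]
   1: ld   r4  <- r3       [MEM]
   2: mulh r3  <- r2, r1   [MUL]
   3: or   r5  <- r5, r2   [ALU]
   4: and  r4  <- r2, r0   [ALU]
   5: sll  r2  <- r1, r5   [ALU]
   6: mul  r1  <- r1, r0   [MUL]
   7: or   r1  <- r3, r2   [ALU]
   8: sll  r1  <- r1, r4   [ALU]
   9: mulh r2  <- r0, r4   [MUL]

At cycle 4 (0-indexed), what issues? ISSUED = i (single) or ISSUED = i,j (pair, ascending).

  cy0 -> i0 (st) no-port MEM/MEM
  cy1 -> i1+i2 (ld/mulh) dual
  cy2 -> i3+i4 (or/and) dual
  cy3 -> i5+i6 (sll/mul) dual
  cy4 -> i7 (or) RAW+WAW r1
  cy5 -> i8+i9 (sll/mulh) dual

ISSUED = 7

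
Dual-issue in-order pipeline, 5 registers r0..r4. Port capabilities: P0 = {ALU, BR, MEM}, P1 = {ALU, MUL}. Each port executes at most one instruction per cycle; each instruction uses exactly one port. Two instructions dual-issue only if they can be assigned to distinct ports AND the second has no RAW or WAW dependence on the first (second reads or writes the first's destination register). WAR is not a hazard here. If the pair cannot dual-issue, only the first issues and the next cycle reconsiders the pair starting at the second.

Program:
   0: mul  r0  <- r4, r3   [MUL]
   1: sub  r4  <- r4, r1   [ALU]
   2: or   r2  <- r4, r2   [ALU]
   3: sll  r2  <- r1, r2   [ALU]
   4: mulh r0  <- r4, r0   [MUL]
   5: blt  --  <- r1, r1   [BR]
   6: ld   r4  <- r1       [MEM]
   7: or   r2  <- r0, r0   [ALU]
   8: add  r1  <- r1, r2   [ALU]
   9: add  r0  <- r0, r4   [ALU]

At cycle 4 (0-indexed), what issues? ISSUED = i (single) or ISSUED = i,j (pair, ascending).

ISSUED = 6,7

#0 head=0: mul;sub i0,i1 pair
#1 head=2: or i2 RAW+WAW r2
#2 head=3: sll;mulh i3,i4 pair
#3 head=5: blt i5 no-port BR/MEM
#4 head=6: ld;or i6,i7 pair
#5 head=8: add;add i8,i9 pair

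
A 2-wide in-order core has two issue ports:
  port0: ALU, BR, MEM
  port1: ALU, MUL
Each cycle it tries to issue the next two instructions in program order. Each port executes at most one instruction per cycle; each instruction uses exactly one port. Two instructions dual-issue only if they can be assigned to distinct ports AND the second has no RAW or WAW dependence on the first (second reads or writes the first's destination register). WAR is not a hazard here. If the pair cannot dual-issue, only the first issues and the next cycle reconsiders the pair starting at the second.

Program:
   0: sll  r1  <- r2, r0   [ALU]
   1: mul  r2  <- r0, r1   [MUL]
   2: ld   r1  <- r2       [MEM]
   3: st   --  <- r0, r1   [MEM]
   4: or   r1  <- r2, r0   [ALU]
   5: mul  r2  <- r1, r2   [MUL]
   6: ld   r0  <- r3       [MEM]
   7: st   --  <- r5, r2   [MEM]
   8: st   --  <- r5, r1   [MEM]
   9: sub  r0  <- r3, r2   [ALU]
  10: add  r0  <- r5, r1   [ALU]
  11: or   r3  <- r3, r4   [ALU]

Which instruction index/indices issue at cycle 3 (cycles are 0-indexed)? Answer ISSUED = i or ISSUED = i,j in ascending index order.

ISSUED = 3,4

[0] i0  sll.ALU  -- RAW r1
[1] i1  mul.MUL  -- RAW r2
[2] i2  ld.MEM  -- no-port MEM/MEM
[3] i3+i4  st.MEM;or.ALU  -- dual
[4] i5+i6  mul.MUL;ld.MEM  -- dual
[5] i7  st.MEM  -- no-port MEM/MEM
[6] i8+i9  st.MEM;sub.ALU  -- dual
[7] i10+i11  add.ALU;or.ALU  -- dual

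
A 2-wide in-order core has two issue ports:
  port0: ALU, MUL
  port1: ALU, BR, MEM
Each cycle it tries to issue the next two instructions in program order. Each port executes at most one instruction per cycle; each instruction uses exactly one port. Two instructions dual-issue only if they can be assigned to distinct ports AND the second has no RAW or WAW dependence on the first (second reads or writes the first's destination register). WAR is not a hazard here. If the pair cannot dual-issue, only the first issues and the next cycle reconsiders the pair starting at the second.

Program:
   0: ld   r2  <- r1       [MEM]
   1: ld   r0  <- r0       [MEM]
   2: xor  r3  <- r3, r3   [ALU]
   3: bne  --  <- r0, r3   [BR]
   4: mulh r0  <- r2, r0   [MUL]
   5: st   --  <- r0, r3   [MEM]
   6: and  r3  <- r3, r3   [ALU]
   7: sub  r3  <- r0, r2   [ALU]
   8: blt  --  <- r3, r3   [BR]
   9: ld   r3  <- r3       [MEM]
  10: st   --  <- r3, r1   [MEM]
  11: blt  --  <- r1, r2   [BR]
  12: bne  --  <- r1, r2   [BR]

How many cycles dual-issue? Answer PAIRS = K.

PAIRS = 3

[0] i0  ld.MEM  -- no-port MEM/MEM
[1] i1&i2  ld.MEM;xor.ALU  -- dual
[2] i3&i4  bne.BR;mulh.MUL  -- dual
[3] i5&i6  st.MEM;and.ALU  -- dual
[4] i7  sub.ALU  -- RAW r3
[5] i8  blt.BR  -- no-port BR/MEM
[6] i9  ld.MEM  -- no-port MEM/MEM
[7] i10  st.MEM  -- no-port MEM/BR
[8] i11  blt.BR  -- no-port BR/BR
[9] i12  bne.BR  -- tail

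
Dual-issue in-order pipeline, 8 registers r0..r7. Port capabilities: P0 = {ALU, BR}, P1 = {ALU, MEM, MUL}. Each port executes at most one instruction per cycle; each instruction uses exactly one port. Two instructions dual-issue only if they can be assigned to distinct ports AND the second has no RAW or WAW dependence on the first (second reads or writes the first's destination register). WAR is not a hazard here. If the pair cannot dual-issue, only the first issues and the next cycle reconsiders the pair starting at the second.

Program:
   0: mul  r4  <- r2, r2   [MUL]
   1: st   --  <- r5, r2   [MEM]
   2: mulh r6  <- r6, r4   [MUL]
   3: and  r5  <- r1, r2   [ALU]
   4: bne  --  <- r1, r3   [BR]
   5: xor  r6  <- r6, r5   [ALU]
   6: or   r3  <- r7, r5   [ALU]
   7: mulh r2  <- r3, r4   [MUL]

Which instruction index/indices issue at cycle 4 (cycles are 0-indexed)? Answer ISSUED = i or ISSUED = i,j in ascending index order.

ISSUED = 6

0. mul.MUL @i0  | no-port MUL/MEM
1. st.MEM @i1  | no-port MEM/MUL
2. mulh.MUL/and.ALU @i2+i3  | 2-wide
3. bne.BR/xor.ALU @i4+i5  | 2-wide
4. or.ALU @i6  | RAW r3
5. mulh.MUL @i7  | tail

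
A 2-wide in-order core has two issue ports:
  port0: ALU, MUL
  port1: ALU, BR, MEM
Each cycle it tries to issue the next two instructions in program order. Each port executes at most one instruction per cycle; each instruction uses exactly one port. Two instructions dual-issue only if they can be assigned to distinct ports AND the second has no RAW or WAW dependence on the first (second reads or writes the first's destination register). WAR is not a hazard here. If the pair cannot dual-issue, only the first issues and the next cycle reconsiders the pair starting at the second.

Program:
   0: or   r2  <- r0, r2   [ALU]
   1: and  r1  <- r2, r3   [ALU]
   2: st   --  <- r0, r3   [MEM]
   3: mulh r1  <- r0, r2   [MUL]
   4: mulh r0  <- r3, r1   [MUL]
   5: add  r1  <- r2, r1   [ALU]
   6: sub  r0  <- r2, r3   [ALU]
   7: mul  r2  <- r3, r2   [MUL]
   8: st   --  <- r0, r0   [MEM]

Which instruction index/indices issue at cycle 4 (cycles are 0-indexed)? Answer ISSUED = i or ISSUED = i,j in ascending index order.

[0] i0  or.ALU  -- RAW r2
[1] i1/i2  and.ALU;st.MEM  -- dual
[2] i3  mulh.MUL  -- no-port MUL/MUL
[3] i4/i5  mulh.MUL;add.ALU  -- dual
[4] i6/i7  sub.ALU;mul.MUL  -- dual
[5] i8  st.MEM  -- tail

ISSUED = 6,7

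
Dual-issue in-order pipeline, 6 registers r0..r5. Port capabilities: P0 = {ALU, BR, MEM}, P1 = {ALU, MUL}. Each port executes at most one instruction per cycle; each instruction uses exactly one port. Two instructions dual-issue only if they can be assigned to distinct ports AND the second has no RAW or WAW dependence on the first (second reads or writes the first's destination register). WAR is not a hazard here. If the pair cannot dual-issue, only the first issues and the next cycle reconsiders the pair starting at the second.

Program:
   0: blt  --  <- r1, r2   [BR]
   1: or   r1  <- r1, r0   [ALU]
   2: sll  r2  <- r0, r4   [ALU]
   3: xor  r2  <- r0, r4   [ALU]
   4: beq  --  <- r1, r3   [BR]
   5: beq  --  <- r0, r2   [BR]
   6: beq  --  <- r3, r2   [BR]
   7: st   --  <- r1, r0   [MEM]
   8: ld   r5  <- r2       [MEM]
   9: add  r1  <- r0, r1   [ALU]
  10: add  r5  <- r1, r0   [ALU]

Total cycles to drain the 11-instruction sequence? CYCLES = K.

CYCLES = 8

  cy0 -> i0&i1 (blt.BR/or.ALU) pair
  cy1 -> i2 (sll.ALU) WAW r2
  cy2 -> i3&i4 (xor.ALU/beq.BR) pair
  cy3 -> i5 (beq.BR) no-port BR/BR
  cy4 -> i6 (beq.BR) no-port BR/MEM
  cy5 -> i7 (st.MEM) no-port MEM/MEM
  cy6 -> i8&i9 (ld.MEM/add.ALU) pair
  cy7 -> i10 (add.ALU) tail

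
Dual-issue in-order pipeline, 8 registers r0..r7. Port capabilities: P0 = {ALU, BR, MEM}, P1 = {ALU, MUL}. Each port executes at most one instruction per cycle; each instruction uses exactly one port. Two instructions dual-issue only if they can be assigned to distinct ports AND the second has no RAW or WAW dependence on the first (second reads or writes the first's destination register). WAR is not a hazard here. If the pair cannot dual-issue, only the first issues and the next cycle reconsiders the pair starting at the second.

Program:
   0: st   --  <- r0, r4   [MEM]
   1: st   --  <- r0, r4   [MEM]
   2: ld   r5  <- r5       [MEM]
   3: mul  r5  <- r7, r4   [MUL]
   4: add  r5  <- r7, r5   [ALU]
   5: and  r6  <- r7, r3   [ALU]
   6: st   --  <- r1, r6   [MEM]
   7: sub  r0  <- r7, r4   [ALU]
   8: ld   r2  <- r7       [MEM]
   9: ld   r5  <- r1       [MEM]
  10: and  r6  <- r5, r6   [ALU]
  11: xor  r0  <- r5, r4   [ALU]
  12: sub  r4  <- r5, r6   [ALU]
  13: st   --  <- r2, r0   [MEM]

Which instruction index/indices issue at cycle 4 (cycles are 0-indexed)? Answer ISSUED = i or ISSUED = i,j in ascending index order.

#0 head=0: st.MEM i0 no-port MEM/MEM
#1 head=1: st.MEM i1 no-port MEM/MEM
#2 head=2: ld.MEM i2 WAW r5
#3 head=3: mul.MUL i3 RAW+WAW r5
#4 head=4: add.ALU;and.ALU i4&i5 pair
#5 head=6: st.MEM;sub.ALU i6&i7 pair
#6 head=8: ld.MEM i8 no-port MEM/MEM
#7 head=9: ld.MEM i9 RAW r5
#8 head=10: and.ALU;xor.ALU i10&i11 pair
#9 head=12: sub.ALU;st.MEM i12&i13 pair

ISSUED = 4,5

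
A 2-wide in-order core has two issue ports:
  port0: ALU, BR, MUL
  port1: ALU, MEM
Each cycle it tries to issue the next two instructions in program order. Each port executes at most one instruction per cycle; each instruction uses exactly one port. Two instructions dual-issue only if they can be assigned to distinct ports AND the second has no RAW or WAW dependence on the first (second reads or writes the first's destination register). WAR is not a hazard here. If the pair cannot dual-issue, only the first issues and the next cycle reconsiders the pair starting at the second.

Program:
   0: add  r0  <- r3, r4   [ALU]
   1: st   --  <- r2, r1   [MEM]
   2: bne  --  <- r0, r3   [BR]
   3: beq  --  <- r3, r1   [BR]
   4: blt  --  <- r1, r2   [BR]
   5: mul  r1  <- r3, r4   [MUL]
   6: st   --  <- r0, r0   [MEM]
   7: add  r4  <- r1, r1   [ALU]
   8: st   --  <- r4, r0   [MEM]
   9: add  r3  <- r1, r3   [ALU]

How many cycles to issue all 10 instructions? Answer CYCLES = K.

CYCLES = 7

0. add.ALU+st.MEM @i0&i1  | 2-wide
1. bne.BR @i2  | no-port BR/BR
2. beq.BR @i3  | no-port BR/BR
3. blt.BR @i4  | no-port BR/MUL
4. mul.MUL+st.MEM @i5&i6  | 2-wide
5. add.ALU @i7  | RAW r4
6. st.MEM+add.ALU @i8&i9  | 2-wide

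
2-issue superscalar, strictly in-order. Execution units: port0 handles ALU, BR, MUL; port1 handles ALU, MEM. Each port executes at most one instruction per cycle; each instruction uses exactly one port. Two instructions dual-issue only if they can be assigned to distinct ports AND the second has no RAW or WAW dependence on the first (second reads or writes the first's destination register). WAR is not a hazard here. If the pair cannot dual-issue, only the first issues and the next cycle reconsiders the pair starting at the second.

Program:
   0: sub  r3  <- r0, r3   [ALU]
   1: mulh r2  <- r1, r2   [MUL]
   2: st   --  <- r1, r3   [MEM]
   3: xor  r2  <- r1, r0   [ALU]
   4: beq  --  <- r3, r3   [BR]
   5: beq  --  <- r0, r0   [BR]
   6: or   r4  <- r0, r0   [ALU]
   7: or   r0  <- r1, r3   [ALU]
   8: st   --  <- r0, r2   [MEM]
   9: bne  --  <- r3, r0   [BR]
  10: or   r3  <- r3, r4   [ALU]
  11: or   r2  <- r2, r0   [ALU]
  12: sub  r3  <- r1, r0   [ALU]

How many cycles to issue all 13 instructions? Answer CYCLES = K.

CYCLES = 8

c0: i0/i1 sub.ALU/mulh.MUL  2-wide
c1: i2/i3 st.MEM/xor.ALU  2-wide
c2: i4 beq.BR  no-port BR/BR
c3: i5/i6 beq.BR/or.ALU  2-wide
c4: i7 or.ALU  RAW r0
c5: i8/i9 st.MEM/bne.BR  2-wide
c6: i10/i11 or.ALU/or.ALU  2-wide
c7: i12 sub.ALU  tail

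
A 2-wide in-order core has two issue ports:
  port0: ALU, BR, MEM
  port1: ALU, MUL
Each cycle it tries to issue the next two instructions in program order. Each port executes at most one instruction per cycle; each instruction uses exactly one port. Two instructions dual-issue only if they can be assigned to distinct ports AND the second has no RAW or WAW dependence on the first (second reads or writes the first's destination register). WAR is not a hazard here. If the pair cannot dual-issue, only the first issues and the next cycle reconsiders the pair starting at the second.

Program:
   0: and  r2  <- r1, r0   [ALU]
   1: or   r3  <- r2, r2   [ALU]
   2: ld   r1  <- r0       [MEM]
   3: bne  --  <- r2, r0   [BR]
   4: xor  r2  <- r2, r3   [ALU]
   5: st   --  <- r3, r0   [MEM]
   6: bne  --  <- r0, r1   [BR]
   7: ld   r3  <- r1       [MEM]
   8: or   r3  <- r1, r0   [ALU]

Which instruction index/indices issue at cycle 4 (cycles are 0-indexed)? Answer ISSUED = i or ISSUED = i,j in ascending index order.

ISSUED = 6

  cy0 -> i0 (and) RAW r2
  cy1 -> i1,i2 (or;ld) dual
  cy2 -> i3,i4 (bne;xor) dual
  cy3 -> i5 (st) no-port MEM/BR
  cy4 -> i6 (bne) no-port BR/MEM
  cy5 -> i7 (ld) WAW r3
  cy6 -> i8 (or) tail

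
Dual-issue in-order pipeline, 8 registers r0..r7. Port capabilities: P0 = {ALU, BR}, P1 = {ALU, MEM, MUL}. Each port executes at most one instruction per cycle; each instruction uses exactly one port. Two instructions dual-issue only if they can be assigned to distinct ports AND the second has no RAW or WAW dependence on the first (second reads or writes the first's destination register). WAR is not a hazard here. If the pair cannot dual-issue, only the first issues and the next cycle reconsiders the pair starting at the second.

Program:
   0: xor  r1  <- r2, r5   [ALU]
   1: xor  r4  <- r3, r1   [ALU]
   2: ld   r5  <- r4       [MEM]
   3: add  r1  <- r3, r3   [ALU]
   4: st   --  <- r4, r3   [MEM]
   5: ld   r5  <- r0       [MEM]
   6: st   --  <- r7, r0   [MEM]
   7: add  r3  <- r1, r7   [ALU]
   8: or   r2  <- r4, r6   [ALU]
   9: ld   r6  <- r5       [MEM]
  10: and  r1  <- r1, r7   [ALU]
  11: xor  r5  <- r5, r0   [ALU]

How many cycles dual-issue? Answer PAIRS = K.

c0: i0 xor  RAW r1
c1: i1 xor  RAW r4
c2: i2&i3 ld/add  2-wide
c3: i4 st  no-port MEM/MEM
c4: i5 ld  no-port MEM/MEM
c5: i6&i7 st/add  2-wide
c6: i8&i9 or/ld  2-wide
c7: i10&i11 and/xor  2-wide

PAIRS = 4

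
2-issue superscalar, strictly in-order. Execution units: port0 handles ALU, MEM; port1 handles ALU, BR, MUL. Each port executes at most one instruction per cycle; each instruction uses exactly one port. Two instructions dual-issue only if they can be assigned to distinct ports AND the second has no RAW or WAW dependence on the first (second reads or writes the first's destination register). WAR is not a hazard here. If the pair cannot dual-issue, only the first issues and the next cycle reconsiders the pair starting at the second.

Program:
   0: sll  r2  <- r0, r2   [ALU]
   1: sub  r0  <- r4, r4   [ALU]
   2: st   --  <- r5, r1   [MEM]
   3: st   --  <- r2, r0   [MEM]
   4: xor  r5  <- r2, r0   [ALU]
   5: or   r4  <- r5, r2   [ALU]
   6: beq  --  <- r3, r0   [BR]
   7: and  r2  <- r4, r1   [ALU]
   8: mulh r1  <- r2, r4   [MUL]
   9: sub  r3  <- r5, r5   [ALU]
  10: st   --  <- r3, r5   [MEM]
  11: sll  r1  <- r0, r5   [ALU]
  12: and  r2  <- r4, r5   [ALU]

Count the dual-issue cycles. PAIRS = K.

PAIRS = 5

c0: i0&i1 sll+sub  dual
c1: i2 st  no-port MEM/MEM
c2: i3&i4 st+xor  dual
c3: i5&i6 or+beq  dual
c4: i7 and  RAW r2
c5: i8&i9 mulh+sub  dual
c6: i10&i11 st+sll  dual
c7: i12 and  tail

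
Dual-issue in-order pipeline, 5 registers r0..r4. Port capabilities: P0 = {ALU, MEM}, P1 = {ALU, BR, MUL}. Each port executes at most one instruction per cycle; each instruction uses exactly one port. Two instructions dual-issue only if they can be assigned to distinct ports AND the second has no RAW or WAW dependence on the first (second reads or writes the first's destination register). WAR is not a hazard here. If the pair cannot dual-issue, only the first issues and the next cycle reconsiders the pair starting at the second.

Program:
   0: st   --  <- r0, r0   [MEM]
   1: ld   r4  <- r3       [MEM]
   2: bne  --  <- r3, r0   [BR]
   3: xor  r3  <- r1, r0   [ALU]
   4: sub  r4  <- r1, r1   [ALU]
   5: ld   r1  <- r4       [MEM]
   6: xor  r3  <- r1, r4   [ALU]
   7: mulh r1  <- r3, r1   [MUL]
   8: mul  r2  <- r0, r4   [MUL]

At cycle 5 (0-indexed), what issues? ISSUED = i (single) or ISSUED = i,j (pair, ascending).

ISSUED = 7

  cy0 -> i0 (st.MEM) no-port MEM/MEM
  cy1 -> i1&i2 (ld.MEM/bne.BR) dual
  cy2 -> i3&i4 (xor.ALU/sub.ALU) dual
  cy3 -> i5 (ld.MEM) RAW r1
  cy4 -> i6 (xor.ALU) RAW r3
  cy5 -> i7 (mulh.MUL) no-port MUL/MUL
  cy6 -> i8 (mul.MUL) tail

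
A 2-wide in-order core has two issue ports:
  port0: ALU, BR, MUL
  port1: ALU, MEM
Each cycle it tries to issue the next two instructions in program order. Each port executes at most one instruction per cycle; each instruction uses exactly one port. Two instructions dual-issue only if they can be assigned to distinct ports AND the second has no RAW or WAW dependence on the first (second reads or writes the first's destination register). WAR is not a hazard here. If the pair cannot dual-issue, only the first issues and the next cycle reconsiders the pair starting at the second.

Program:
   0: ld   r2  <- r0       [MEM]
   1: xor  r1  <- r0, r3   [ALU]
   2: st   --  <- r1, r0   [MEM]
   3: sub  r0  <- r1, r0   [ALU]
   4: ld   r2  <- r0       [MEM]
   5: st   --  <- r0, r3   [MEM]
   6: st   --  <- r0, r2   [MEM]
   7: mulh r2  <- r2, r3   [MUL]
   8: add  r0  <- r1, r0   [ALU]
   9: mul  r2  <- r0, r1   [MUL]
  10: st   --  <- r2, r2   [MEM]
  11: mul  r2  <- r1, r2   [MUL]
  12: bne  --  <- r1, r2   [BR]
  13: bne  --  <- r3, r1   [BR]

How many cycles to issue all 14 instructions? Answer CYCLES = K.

CYCLES = 10

#0 head=0: ld.MEM+xor.ALU i0/i1 dual
#1 head=2: st.MEM+sub.ALU i2/i3 dual
#2 head=4: ld.MEM i4 no-port MEM/MEM
#3 head=5: st.MEM i5 no-port MEM/MEM
#4 head=6: st.MEM+mulh.MUL i6/i7 dual
#5 head=8: add.ALU i8 RAW r0
#6 head=9: mul.MUL i9 RAW r2
#7 head=10: st.MEM+mul.MUL i10/i11 dual
#8 head=12: bne.BR i12 no-port BR/BR
#9 head=13: bne.BR i13 tail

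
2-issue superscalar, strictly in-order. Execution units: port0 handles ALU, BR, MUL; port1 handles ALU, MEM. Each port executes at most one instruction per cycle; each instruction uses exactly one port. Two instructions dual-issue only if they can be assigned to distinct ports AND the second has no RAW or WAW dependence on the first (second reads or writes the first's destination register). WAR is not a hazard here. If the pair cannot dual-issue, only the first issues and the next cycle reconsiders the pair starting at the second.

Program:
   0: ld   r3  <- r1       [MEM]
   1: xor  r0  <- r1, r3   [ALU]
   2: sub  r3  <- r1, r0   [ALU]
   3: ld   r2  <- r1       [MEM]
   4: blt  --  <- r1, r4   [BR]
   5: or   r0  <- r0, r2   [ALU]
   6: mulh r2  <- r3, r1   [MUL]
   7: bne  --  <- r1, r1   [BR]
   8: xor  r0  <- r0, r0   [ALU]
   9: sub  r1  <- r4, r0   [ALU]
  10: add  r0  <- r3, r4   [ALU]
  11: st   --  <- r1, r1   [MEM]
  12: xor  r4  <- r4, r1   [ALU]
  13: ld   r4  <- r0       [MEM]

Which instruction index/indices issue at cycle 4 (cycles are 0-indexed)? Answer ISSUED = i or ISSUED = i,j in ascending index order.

ISSUED = 6

#0 head=0: ld i0 RAW r3
#1 head=1: xor i1 RAW r0
#2 head=2: sub+ld i2/i3 dual
#3 head=4: blt+or i4/i5 dual
#4 head=6: mulh i6 no-port MUL/BR
#5 head=7: bne+xor i7/i8 dual
#6 head=9: sub+add i9/i10 dual
#7 head=11: st+xor i11/i12 dual
#8 head=13: ld i13 tail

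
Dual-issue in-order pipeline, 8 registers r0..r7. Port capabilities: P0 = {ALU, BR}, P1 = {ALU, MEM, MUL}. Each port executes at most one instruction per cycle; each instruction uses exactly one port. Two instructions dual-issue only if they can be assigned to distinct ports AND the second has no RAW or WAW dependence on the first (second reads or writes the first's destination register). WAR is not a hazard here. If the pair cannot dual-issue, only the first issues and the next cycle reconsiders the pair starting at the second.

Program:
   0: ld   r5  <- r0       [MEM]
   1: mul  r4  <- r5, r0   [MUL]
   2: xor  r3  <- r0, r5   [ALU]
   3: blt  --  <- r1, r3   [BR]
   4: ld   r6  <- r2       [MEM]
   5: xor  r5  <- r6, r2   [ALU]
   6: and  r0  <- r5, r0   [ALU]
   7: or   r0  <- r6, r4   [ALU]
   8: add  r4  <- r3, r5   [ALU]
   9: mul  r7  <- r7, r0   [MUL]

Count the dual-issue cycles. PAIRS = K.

#0 head=0: ld i0 no-port MEM/MUL
#1 head=1: mul xor i1+i2 dual
#2 head=3: blt ld i3+i4 dual
#3 head=5: xor i5 RAW r5
#4 head=6: and i6 WAW r0
#5 head=7: or add i7+i8 dual
#6 head=9: mul i9 tail

PAIRS = 3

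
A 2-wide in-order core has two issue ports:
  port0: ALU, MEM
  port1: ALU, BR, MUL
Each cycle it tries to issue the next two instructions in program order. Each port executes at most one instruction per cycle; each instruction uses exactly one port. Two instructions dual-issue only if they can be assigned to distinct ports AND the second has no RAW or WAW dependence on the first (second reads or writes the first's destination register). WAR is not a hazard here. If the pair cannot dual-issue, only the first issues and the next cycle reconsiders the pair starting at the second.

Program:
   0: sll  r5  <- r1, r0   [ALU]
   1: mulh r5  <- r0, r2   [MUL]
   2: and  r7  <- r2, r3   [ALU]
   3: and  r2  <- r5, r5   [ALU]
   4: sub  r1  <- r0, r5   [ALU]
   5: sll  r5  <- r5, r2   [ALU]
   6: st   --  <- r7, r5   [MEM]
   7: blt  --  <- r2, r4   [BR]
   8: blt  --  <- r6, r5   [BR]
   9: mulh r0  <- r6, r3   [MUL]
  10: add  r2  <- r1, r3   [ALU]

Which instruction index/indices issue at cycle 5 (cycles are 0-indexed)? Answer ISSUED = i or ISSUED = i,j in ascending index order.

ISSUED = 8

  cy0 -> i0 (sll) WAW r5
  cy1 -> i1/i2 (mulh and) 2-wide
  cy2 -> i3/i4 (and sub) 2-wide
  cy3 -> i5 (sll) RAW r5
  cy4 -> i6/i7 (st blt) 2-wide
  cy5 -> i8 (blt) no-port BR/MUL
  cy6 -> i9/i10 (mulh add) 2-wide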